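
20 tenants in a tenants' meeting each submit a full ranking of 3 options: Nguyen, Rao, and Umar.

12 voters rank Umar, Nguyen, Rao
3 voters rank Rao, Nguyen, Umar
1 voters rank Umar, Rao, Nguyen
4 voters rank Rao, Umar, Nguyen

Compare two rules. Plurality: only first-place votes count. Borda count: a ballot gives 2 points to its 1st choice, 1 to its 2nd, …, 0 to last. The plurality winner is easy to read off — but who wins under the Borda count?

Plurality first-place counts: Nguyen 0, Rao 7, Umar 13 → Umar.
Borda totals: Nguyen 15, Rao 15, Umar 30 → Umar.

Umar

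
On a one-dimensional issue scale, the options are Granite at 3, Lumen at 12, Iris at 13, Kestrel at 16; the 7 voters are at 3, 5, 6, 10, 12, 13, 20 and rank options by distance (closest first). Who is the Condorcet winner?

Lumen

With single-peaked preferences on a line, the Condorcet winner is the candidate closest to the median voter.
The median voter (position 10) is closest to Lumen at 12.
Check: Lumen vs Kestrel — voters closer to Lumen: 6 of 7.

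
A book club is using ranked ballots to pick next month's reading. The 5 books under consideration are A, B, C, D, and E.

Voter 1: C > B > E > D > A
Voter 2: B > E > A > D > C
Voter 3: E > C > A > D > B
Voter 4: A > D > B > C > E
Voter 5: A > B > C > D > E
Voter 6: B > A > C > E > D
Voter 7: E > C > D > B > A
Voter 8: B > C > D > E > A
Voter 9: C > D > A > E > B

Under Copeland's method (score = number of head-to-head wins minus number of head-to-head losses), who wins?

B

Pairwise results:
  A vs B: B wins 5–4.
  A vs C: C wins 5–4.
  A vs D: A wins 5–4.
  A vs E: E wins 5–4.
  B vs C: B wins 5–4.
  B vs D: B wins 5–4.
  B vs E: B wins 6–3.
  C vs D: C wins 7–2.
  C vs E: C wins 6–3.
  D vs E: E wins 5–4.
Copeland scores (wins − losses):
  A: 1 − 3 = -2
  B: 4 − 0 = 4
  C: 3 − 1 = 2
  D: 0 − 4 = -4
  E: 2 − 2 = 0
B has the best Copeland score.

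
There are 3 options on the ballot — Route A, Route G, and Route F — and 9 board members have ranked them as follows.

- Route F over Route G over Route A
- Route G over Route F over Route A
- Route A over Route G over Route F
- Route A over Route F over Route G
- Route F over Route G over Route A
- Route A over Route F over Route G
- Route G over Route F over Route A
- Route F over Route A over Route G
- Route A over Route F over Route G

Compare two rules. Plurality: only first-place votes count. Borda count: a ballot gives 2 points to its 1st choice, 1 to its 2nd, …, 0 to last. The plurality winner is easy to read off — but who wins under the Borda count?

Route F

Plurality first-place counts: Route A 4, Route G 2, Route F 3 → Route A.
Borda totals: Route A 9, Route G 7, Route F 11 → Route F.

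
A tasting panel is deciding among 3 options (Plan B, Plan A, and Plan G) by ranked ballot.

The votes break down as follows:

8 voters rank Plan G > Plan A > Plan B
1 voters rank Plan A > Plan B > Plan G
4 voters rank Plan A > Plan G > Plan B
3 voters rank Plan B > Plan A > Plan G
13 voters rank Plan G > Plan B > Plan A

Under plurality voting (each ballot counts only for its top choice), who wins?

First-place vote totals:
  Plan B: 3
  Plan A: 5
  Plan G: 21
Plan G has the most first-place votes.

Plan G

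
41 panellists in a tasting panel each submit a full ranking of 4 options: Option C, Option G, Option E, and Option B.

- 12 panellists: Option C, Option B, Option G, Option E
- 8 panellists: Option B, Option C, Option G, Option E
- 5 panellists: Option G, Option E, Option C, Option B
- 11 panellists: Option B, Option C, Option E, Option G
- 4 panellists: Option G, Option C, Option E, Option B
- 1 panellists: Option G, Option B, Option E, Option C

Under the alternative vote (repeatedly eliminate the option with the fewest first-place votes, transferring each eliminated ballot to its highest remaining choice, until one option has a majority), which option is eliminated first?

Option E

Round 1: Option B 19, Option C 12, Option G 10, Option E 0. Option E has the fewest and is eliminated.
Round 2: Option B 19, Option C 12, Option G 10. Option G has the fewest and is eliminated.
Round 3: Option C 21, Option B 20. Option C has a majority.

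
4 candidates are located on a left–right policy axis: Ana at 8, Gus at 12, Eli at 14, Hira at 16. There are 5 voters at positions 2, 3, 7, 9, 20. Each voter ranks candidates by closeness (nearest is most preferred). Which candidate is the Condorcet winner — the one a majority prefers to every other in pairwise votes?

Ana

With single-peaked preferences on a line, the Condorcet winner is the candidate closest to the median voter.
The median voter (position 7) is closest to Ana at 8.
Check: Ana vs Gus — voters closer to Ana: 4 of 5.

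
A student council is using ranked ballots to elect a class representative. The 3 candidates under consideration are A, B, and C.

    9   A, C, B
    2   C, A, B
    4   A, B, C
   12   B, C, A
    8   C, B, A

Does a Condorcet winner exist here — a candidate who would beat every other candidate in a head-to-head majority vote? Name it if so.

C

Head-to-head results (35 voters total):
A vs B: B wins 20–15.
A vs C: C wins 22–13.
B vs C: C wins 19–16.
C beats each rival — A (22–13), B (19–16) — so C is the Condorcet winner.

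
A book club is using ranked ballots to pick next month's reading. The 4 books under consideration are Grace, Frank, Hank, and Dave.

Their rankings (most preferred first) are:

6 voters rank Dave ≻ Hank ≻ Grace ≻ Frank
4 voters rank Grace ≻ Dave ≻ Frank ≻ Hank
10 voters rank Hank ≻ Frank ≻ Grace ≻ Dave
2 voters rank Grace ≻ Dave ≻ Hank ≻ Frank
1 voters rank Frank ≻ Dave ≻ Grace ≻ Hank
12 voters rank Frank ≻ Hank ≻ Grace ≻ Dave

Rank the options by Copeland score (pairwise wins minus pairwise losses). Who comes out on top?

Hank

Pairwise results:
  Grace vs Frank: Frank wins 23–12.
  Grace vs Hank: Hank wins 28–7.
  Grace vs Dave: Grace wins 28–7.
  Frank vs Hank: Hank wins 18–17.
  Frank vs Dave: Frank wins 23–12.
  Hank vs Dave: Hank wins 22–13.
Copeland scores (wins − losses):
  Grace: 1 − 2 = -1
  Frank: 2 − 1 = 1
  Hank: 3 − 0 = 3
  Dave: 0 − 3 = -3
Hank has the best Copeland score.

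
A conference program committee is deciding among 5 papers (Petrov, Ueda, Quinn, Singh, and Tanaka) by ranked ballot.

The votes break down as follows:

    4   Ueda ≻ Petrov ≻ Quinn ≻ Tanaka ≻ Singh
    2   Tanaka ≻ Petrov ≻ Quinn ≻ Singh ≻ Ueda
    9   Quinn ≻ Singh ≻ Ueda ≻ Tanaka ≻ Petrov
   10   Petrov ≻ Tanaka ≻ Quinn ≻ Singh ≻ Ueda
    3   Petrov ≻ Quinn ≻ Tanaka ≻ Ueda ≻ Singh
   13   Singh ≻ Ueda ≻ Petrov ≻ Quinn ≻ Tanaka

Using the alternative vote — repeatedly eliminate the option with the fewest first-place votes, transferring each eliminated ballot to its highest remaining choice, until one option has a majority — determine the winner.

Round 1: Petrov 13, Singh 13, Quinn 9, Ueda 4, Tanaka 2. Tanaka has the fewest and is eliminated.
Round 2: Petrov 15, Singh 13, Quinn 9, Ueda 4. Ueda has the fewest and is eliminated.
Round 3: Petrov 19, Singh 13, Quinn 9. Quinn has the fewest and is eliminated.
Round 4: Singh 22, Petrov 19. Singh has a majority.

Singh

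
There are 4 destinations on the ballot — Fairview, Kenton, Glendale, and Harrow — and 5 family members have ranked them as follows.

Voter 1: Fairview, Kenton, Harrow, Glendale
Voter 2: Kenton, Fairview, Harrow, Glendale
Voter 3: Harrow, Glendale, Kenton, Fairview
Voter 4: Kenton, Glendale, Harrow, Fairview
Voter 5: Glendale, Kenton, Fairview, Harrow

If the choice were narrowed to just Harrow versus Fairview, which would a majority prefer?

Ballots ranking Harrow above Fairview: 2.
Ballots ranking Fairview above Harrow: 3.
Fairview wins the head-to-head, 3–2.

Fairview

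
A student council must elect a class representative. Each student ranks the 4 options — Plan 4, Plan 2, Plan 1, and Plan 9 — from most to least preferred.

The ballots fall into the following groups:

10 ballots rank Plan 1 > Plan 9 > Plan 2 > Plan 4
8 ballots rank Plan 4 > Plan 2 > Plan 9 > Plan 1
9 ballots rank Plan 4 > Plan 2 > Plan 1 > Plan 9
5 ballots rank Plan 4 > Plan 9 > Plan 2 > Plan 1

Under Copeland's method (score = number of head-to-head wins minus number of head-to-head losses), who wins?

Plan 4

Pairwise results:
  Plan 4 vs Plan 2: Plan 4 wins 22–10.
  Plan 4 vs Plan 1: Plan 4 wins 22–10.
  Plan 4 vs Plan 9: Plan 4 wins 22–10.
  Plan 2 vs Plan 1: Plan 2 wins 22–10.
  Plan 2 vs Plan 9: Plan 2 wins 17–15.
  Plan 1 vs Plan 9: Plan 1 wins 19–13.
Copeland scores (wins − losses):
  Plan 4: 3 − 0 = 3
  Plan 2: 2 − 1 = 1
  Plan 1: 1 − 2 = -1
  Plan 9: 0 − 3 = -3
Plan 4 has the best Copeland score.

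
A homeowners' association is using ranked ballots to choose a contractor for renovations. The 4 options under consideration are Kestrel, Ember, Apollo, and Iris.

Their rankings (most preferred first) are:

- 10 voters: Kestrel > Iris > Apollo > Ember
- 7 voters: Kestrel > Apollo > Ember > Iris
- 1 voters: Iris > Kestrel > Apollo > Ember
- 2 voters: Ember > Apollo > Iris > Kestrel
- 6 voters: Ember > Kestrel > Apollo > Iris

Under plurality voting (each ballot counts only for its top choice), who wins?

First-place vote totals:
  Kestrel: 17
  Ember: 8
  Apollo: 0
  Iris: 1
Kestrel has the most first-place votes.

Kestrel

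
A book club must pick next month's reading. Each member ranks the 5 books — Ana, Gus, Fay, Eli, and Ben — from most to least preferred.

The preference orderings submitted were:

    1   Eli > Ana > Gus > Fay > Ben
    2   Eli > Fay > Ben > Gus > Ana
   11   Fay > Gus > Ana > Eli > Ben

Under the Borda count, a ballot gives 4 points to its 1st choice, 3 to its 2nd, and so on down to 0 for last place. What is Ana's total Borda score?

Borda scores:
  Ana: 3 + 2·0 + 11·2 = 25
  Gus: 2 + 2·1 + 11·3 = 37
  Fay: 1 + 2·3 + 11·4 = 51
  Eli: 4 + 2·4 + 11·1 = 23
  Ben: 0 + 2·2 + 11·0 = 4

25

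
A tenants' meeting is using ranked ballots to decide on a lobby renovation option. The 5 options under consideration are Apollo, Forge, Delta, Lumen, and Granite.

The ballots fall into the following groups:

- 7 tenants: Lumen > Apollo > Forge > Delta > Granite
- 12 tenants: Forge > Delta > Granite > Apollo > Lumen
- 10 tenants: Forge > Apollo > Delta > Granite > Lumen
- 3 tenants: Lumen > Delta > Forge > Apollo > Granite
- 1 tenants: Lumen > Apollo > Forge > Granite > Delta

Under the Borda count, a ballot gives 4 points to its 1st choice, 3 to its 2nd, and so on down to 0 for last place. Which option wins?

Forge

Borda scores:
  Apollo: 7·3 + 12·1 + 10·3 + 3·1 + 3 = 69
  Forge: 7·2 + 12·4 + 10·4 + 3·2 + 2 = 110
  Delta: 7·1 + 12·3 + 10·2 + 3·3 + 0 = 72
  Lumen: 7·4 + 12·0 + 10·0 + 3·4 + 4 = 44
  Granite: 7·0 + 12·2 + 10·1 + 3·0 + 1 = 35
Forge has the highest total.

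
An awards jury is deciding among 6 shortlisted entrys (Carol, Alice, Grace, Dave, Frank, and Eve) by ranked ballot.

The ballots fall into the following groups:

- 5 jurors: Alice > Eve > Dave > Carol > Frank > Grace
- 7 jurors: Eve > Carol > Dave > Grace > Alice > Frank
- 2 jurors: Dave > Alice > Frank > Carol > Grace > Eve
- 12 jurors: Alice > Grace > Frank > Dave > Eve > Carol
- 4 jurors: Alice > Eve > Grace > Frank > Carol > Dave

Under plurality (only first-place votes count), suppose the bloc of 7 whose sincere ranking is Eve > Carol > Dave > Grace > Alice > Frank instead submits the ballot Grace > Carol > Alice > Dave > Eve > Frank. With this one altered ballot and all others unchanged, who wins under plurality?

Alice

First-place totals with the altered ballot: Carol 0, Alice 21, Grace 7, Dave 2, Frank 0, Eve 0.
The winner is unchanged: still Alice.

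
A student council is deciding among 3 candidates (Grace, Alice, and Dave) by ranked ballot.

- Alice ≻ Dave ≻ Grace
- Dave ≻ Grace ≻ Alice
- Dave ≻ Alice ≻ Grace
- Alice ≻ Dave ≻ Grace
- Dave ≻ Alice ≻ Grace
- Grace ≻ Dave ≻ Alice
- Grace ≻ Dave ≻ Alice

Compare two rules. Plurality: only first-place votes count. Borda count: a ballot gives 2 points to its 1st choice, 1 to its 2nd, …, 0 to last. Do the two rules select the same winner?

Plurality first-place counts: Grace 2, Alice 2, Dave 3 → Dave.
Borda totals: Grace 5, Alice 6, Dave 10 → Dave.
The two rules agree on Dave.

Yes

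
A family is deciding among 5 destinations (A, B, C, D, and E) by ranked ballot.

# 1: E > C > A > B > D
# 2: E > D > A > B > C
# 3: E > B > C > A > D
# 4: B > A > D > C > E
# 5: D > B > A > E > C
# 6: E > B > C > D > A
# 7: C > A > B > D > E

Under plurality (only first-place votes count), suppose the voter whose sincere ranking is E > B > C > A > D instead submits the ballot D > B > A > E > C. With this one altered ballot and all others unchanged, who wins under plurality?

First-place totals with the altered ballot: A 0, B 1, C 1, D 2, E 3.
The winner is unchanged: still E.

E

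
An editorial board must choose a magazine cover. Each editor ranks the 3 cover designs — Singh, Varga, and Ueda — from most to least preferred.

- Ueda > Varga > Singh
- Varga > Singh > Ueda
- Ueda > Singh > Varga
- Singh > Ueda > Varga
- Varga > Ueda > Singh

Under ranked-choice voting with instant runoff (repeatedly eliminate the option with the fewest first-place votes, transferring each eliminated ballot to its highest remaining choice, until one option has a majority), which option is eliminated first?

Singh

Round 1: Varga 2, Ueda 2, Singh 1. Singh has the fewest and is eliminated.
Round 2: Ueda 3, Varga 2. Ueda has a majority.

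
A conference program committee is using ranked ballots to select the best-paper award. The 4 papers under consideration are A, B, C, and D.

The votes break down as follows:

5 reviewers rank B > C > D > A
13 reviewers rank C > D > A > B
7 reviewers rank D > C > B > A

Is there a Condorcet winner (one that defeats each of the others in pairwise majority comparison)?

Head-to-head results (25 voters total):
A vs B: A wins 13–12.
A vs C: C wins 25–0.
A vs D: D wins 25–0.
B vs C: C wins 20–5.
B vs D: D wins 20–5.
C vs D: C wins 18–7.
C beats each rival — A (25–0), B (20–5), D (18–7) — so C is the Condorcet winner.

Yes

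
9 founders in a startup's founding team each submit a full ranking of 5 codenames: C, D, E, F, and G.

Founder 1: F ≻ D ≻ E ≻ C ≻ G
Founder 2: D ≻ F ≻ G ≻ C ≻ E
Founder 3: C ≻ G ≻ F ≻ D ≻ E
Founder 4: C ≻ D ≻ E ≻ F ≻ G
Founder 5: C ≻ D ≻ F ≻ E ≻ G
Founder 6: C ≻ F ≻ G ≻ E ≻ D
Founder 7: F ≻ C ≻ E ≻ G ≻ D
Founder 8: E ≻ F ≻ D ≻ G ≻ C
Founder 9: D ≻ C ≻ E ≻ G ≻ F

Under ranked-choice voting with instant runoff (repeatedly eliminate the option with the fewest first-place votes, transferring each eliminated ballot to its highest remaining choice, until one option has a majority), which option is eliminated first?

Round 1: C 4, D 2, F 2, E 1, G 0. G has the fewest and is eliminated.
Round 2: C 4, D 2, F 2, E 1. E has the fewest and is eliminated.
Round 3: C 4, F 3, D 2. D has the fewest and is eliminated.
Round 4: C 5, F 4. C has a majority.

G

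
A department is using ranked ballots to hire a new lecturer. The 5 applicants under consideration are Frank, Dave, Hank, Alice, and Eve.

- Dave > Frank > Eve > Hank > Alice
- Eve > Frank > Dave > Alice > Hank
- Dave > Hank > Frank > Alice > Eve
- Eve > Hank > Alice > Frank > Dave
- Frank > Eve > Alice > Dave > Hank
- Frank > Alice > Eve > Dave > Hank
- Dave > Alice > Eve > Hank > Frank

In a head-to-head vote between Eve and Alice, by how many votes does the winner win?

Ballots ranking Eve above Alice: 4.
Ballots ranking Alice above Eve: 3.
Eve wins 4–3, a margin of 1.

1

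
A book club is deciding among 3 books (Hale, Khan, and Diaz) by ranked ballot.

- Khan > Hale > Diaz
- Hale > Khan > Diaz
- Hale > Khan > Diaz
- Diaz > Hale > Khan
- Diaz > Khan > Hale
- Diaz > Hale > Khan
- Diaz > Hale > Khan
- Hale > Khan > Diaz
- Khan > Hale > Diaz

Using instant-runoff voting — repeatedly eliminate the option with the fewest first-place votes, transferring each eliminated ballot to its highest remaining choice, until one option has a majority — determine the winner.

Hale

Round 1: Diaz 4, Hale 3, Khan 2. Khan has the fewest and is eliminated.
Round 2: Hale 5, Diaz 4. Hale has a majority.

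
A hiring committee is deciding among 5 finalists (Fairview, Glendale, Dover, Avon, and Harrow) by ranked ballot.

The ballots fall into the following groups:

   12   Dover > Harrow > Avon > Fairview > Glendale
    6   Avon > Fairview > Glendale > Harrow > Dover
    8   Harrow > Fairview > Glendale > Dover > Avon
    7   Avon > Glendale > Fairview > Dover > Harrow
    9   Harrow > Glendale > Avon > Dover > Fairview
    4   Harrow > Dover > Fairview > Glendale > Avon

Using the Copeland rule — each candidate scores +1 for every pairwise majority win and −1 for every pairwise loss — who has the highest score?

Harrow

Pairwise results:
  Fairview vs Glendale: Fairview wins 30–16.
  Fairview vs Dover: Dover wins 25–21.
  Fairview vs Avon: Avon wins 34–12.
  Fairview vs Harrow: Harrow wins 33–13.
  Glendale vs Dover: Glendale wins 30–16.
  Glendale vs Avon: Avon wins 25–21.
  Glendale vs Harrow: Harrow wins 33–13.
  Dover vs Avon: Dover wins 24–22.
  Dover vs Harrow: Harrow wins 27–19.
  Avon vs Harrow: Harrow wins 33–13.
Copeland scores (wins − losses):
  Fairview: 1 − 3 = -2
  Glendale: 1 − 3 = -2
  Dover: 2 − 2 = 0
  Avon: 2 − 2 = 0
  Harrow: 4 − 0 = 4
Harrow has the best Copeland score.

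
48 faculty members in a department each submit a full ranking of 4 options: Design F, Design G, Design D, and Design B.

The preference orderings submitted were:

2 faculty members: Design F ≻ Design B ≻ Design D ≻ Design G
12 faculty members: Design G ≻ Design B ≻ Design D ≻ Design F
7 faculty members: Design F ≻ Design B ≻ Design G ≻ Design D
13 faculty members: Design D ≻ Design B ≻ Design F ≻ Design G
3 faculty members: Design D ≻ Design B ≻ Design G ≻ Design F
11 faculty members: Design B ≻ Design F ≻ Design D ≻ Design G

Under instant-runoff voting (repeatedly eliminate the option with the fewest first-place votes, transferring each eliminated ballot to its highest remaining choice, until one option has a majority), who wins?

Design B

Round 1: Design D 16, Design G 12, Design B 11, Design F 9. Design F has the fewest and is eliminated.
Round 2: Design B 20, Design D 16, Design G 12. Design G has the fewest and is eliminated.
Round 3: Design B 32, Design D 16. Design B has a majority.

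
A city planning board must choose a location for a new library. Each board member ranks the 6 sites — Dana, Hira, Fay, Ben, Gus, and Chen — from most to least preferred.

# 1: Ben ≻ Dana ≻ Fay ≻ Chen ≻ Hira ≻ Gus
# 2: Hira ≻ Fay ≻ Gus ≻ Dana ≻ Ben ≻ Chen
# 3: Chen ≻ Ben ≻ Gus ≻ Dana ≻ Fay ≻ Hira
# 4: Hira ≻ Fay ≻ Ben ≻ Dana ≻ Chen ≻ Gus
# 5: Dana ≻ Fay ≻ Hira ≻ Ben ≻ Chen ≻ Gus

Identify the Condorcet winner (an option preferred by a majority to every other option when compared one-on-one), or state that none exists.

Head-to-head results (5 voters total):
Dana vs Hira: Dana wins 3–2.
Dana vs Fay: Dana wins 3–2.
Dana vs Ben: Ben wins 3–2.
Dana vs Gus: Dana wins 3–2.
Dana vs Chen: Dana wins 4–1.
Hira vs Fay: Fay wins 3–2.
Hira vs Ben: Hira wins 3–2.
Hira vs Gus: Hira wins 4–1.
Hira vs Chen: Hira wins 3–2.
Fay vs Ben: Fay wins 3–2.
Fay vs Gus: Fay wins 4–1.
Fay vs Chen: Fay wins 4–1.
Ben vs Gus: Ben wins 4–1.
Ben vs Chen: Ben wins 4–1.
Gus vs Chen: Chen wins 4–1.
No candidate beats all others: Dana beats Hira beats Ben beats Dana, a majority cycle.

None — there is no Condorcet winner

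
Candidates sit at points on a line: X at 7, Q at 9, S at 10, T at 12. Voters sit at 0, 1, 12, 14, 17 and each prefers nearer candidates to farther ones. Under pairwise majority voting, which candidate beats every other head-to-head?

T

With single-peaked preferences on a line, the Condorcet winner is the candidate closest to the median voter.
The median voter (position 12) is closest to T at 12.
Check: T vs X — voters closer to T: 3 of 5.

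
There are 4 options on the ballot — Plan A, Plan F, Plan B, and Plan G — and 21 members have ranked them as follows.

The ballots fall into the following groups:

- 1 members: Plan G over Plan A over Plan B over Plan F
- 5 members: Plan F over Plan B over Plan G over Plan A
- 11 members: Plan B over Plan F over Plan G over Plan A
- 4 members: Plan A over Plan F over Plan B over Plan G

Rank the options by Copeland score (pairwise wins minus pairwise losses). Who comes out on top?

Plan B

Pairwise results:
  Plan A vs Plan F: Plan F wins 16–5.
  Plan A vs Plan B: Plan B wins 16–5.
  Plan A vs Plan G: Plan G wins 17–4.
  Plan F vs Plan B: Plan B wins 12–9.
  Plan F vs Plan G: Plan F wins 20–1.
  Plan B vs Plan G: Plan B wins 20–1.
Copeland scores (wins − losses):
  Plan A: 0 − 3 = -3
  Plan F: 2 − 1 = 1
  Plan B: 3 − 0 = 3
  Plan G: 1 − 2 = -1
Plan B has the best Copeland score.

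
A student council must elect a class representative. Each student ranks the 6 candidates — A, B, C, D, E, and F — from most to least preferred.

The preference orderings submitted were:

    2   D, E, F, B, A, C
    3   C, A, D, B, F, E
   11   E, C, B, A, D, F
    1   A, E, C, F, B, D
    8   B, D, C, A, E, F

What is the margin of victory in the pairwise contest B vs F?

19

Ballots ranking B above F: 3+11+8 = 22.
Ballots ranking F above B: 2+1 = 3.
B wins 22–3, a margin of 19.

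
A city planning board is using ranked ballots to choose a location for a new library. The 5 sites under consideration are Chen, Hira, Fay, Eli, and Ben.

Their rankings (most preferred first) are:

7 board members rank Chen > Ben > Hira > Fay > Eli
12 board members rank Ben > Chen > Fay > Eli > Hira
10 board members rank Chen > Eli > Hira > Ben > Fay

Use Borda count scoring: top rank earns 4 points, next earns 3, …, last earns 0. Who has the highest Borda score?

Chen

Borda scores:
  Chen: 7·4 + 12·3 + 10·4 = 104
  Hira: 7·2 + 12·0 + 10·2 = 34
  Fay: 7·1 + 12·2 + 10·0 = 31
  Eli: 7·0 + 12·1 + 10·3 = 42
  Ben: 7·3 + 12·4 + 10·1 = 79
Chen has the highest total.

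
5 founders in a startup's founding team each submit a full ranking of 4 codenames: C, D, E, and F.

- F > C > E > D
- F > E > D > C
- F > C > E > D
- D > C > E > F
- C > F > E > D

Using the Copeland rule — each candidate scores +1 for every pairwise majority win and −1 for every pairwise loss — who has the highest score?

F

Pairwise results:
  C vs D: C wins 3–2.
  C vs E: C wins 4–1.
  C vs F: F wins 3–2.
  D vs E: E wins 4–1.
  D vs F: F wins 4–1.
  E vs F: F wins 4–1.
Copeland scores (wins − losses):
  C: 2 − 1 = 1
  D: 0 − 3 = -3
  E: 1 − 2 = -1
  F: 3 − 0 = 3
F has the best Copeland score.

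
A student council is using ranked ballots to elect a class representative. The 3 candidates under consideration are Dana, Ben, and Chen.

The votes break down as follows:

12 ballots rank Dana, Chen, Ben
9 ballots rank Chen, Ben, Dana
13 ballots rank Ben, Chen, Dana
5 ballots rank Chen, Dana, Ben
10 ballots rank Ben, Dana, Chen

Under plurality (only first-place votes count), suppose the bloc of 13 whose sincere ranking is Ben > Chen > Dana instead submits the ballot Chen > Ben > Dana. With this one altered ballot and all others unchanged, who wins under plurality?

First-place totals with the altered ballot: Dana 12, Ben 10, Chen 27.
The switch changes the winner from Ben to Chen.

Chen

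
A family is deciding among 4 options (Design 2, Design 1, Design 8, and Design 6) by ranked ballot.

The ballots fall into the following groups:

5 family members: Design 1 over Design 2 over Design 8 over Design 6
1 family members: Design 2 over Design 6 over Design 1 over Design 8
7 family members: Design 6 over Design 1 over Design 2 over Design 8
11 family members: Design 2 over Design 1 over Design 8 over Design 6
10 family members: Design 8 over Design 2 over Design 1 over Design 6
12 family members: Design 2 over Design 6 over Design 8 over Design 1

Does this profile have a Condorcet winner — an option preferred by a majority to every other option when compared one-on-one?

Head-to-head results (46 voters total):
Design 2 vs Design 1: Design 2 wins 34–12.
Design 2 vs Design 8: Design 2 wins 36–10.
Design 2 vs Design 6: Design 2 wins 39–7.
Design 1 vs Design 8: Design 1 wins 24–22.
Design 1 vs Design 6: Design 1 wins 26–20.
Design 8 vs Design 6: Design 8 wins 26–20.
Design 2 beats each rival — Design 1 (34–12), Design 8 (36–10), Design 6 (39–7) — so Design 2 is the Condorcet winner.

Yes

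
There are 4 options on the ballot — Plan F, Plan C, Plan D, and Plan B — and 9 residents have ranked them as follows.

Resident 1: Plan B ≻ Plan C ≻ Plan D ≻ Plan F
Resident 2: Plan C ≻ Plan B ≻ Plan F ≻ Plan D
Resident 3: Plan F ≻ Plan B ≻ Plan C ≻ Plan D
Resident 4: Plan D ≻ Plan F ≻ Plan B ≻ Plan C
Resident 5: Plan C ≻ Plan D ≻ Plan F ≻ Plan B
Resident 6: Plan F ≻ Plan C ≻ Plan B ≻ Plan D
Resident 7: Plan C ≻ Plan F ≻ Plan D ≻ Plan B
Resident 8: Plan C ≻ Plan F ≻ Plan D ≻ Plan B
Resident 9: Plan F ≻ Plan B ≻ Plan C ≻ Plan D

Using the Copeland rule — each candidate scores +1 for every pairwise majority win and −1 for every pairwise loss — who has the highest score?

Pairwise results:
  Plan F vs Plan C: Plan C wins 5–4.
  Plan F vs Plan D: Plan F wins 6–3.
  Plan F vs Plan B: Plan F wins 7–2.
  Plan C vs Plan D: Plan C wins 8–1.
  Plan C vs Plan B: Plan C wins 5–4.
  Plan D vs Plan B: Plan B wins 5–4.
Copeland scores (wins − losses):
  Plan F: 2 − 1 = 1
  Plan C: 3 − 0 = 3
  Plan D: 0 − 3 = -3
  Plan B: 1 − 2 = -1
Plan C has the best Copeland score.

Plan C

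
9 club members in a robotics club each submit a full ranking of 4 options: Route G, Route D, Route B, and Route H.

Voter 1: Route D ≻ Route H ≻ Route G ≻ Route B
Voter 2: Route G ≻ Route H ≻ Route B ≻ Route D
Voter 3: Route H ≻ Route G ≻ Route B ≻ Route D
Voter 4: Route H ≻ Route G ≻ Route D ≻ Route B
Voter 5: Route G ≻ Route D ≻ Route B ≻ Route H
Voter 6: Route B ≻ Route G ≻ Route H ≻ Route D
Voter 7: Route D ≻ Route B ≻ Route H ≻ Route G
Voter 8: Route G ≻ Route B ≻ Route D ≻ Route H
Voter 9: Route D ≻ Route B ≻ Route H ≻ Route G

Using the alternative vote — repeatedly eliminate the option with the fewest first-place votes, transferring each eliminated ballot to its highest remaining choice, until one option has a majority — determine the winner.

Route G

Round 1: Route G 3, Route D 3, Route H 2, Route B 1. Route B has the fewest and is eliminated.
Round 2: Route G 4, Route D 3, Route H 2. Route H has the fewest and is eliminated.
Round 3: Route G 6, Route D 3. Route G has a majority.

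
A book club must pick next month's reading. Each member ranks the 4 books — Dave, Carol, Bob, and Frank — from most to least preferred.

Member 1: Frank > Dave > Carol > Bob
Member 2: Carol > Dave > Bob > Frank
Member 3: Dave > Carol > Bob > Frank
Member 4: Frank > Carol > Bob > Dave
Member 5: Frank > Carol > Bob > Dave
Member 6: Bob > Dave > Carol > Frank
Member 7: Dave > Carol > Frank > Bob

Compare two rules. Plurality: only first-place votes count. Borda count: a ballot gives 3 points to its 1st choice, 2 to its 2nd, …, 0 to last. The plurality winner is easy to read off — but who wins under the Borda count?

Plurality first-place counts: Dave 2, Carol 1, Bob 1, Frank 3 → Frank.
Borda totals: Dave 12, Carol 13, Bob 7, Frank 10 → Carol.

Carol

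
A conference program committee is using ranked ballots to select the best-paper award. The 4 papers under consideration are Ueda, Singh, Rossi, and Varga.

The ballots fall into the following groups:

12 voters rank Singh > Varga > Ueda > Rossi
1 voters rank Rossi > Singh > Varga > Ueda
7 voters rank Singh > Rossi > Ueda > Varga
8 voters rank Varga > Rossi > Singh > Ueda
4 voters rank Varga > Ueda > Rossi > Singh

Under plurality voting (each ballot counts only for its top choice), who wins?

First-place vote totals:
  Ueda: 0
  Singh: 19
  Rossi: 1
  Varga: 12
Singh has the most first-place votes.

Singh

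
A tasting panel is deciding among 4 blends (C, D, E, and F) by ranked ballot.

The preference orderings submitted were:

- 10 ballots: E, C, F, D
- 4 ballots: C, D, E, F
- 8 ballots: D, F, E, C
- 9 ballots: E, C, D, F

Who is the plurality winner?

First-place vote totals:
  C: 4
  D: 8
  E: 19
  F: 0
E has the most first-place votes.

E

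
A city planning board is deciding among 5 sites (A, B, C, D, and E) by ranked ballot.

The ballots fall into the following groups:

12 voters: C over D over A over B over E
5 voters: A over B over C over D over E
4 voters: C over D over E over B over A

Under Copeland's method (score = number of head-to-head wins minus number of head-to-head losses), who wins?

Pairwise results:
  A vs B: A wins 17–4.
  A vs C: C wins 16–5.
  A vs D: D wins 16–5.
  A vs E: A wins 17–4.
  B vs C: C wins 16–5.
  B vs D: D wins 16–5.
  B vs E: B wins 17–4.
  C vs D: C wins 21–0.
  C vs E: C wins 21–0.
  D vs E: D wins 21–0.
Copeland scores (wins − losses):
  A: 2 − 2 = 0
  B: 1 − 3 = -2
  C: 4 − 0 = 4
  D: 3 − 1 = 2
  E: 0 − 4 = -4
C has the best Copeland score.

C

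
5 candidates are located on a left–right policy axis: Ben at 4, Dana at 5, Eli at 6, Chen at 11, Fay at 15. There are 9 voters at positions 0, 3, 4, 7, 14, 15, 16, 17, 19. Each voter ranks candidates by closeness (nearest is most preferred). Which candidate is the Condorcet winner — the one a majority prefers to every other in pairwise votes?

Fay

With single-peaked preferences on a line, the Condorcet winner is the candidate closest to the median voter.
The median voter (position 14) is closest to Fay at 15.
Check: Fay vs Dana — voters closer to Fay: 5 of 9.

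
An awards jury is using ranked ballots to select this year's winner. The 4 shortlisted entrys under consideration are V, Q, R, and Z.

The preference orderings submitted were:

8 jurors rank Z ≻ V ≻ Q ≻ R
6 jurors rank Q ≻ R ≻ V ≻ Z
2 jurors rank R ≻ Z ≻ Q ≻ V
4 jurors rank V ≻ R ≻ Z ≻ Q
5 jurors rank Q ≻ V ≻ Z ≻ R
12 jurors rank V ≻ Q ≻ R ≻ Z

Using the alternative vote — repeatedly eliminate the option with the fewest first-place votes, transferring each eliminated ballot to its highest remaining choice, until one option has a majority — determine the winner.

V

Round 1: V 16, Q 11, Z 8, R 2. R has the fewest and is eliminated.
Round 2: V 16, Q 11, Z 10. Z has the fewest and is eliminated.
Round 3: V 24, Q 13. V has a majority.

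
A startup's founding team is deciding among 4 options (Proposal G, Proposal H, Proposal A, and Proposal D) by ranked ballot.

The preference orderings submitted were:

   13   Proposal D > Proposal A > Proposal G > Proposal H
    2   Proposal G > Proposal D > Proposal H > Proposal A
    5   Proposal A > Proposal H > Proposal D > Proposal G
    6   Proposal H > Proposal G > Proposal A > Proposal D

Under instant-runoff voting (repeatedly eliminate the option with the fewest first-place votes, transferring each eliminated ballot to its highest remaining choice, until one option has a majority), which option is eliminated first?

Round 1: Proposal D 13, Proposal H 6, Proposal A 5, Proposal G 2. Proposal G has the fewest and is eliminated.
Round 2: Proposal D 15, Proposal H 6, Proposal A 5. Proposal D has a majority.

Proposal G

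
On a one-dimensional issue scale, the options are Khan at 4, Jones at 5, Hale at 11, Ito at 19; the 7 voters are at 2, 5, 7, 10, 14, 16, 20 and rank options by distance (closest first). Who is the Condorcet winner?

With single-peaked preferences on a line, the Condorcet winner is the candidate closest to the median voter.
The median voter (position 10) is closest to Hale at 11.
Check: Hale vs Jones — voters closer to Hale: 4 of 7.

Hale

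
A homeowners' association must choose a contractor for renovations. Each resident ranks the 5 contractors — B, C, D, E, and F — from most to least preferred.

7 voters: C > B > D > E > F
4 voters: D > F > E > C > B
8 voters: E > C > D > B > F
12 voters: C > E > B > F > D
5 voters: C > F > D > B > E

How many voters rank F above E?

Ballots ranking F above E: 4+5 = 9.
Ballots ranking E above F: 7+8+12 = 27.
So 9 of 36 voters prefer F to E.

9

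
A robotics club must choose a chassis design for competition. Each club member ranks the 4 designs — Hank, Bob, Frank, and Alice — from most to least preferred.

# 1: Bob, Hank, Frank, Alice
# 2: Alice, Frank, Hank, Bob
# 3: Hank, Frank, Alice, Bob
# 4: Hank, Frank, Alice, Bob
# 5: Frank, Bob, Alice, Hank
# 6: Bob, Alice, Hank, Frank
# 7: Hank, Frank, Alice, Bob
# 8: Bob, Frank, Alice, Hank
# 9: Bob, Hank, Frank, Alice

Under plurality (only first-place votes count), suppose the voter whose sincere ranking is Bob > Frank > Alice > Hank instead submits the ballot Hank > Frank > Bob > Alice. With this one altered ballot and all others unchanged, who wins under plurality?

Hank

First-place totals with the altered ballot: Hank 4, Bob 3, Frank 1, Alice 1.
The switch changes the winner from Bob to Hank.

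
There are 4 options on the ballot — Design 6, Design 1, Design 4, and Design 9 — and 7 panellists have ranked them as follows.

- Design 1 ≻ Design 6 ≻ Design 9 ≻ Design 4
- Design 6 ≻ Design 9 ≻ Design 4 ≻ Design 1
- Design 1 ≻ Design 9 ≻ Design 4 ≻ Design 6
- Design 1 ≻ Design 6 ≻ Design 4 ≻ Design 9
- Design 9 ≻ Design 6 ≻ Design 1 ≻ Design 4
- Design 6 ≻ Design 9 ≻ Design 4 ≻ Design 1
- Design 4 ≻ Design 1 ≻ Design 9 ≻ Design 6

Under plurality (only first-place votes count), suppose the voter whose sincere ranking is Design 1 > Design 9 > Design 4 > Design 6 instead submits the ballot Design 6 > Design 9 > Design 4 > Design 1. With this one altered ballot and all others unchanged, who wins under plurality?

First-place totals with the altered ballot: Design 6 3, Design 1 2, Design 4 1, Design 9 1.
The switch changes the winner from Design 1 to Design 6.

Design 6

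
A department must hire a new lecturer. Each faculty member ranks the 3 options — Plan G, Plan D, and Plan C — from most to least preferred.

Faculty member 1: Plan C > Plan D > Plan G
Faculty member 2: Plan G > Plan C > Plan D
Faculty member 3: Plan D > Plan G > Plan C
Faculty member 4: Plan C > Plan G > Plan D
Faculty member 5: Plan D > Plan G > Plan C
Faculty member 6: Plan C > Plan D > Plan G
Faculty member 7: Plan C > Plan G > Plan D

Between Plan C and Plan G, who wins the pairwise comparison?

Ballots ranking Plan C above Plan G: 4.
Ballots ranking Plan G above Plan C: 3.
Plan C wins the head-to-head, 4–3.

Plan C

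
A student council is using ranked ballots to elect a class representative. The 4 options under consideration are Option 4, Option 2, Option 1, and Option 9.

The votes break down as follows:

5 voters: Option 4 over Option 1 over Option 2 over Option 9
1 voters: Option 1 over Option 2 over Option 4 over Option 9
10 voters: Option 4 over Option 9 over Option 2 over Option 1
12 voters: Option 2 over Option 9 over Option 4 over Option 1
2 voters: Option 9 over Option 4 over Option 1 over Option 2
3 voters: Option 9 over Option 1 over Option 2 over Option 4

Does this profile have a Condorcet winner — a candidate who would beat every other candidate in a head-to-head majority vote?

No

Head-to-head results (33 voters total):
Option 4 vs Option 2: Option 4 wins 17–16.
Option 4 vs Option 1: Option 4 wins 29–4.
Option 4 vs Option 9: Option 9 wins 17–16.
Option 2 vs Option 1: Option 2 wins 22–11.
Option 2 vs Option 9: Option 2 wins 18–15.
Option 1 vs Option 9: Option 9 wins 27–6.
No candidate beats all others: Option 4 beats Option 2 beats Option 9 beats Option 4, a majority cycle.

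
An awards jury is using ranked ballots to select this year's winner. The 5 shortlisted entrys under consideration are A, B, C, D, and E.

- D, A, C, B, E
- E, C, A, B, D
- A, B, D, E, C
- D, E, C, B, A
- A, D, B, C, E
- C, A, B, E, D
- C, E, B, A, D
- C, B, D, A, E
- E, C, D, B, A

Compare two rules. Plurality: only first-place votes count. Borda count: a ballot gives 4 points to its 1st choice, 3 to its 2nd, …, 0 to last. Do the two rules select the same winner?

Yes

Plurality first-place counts: A 2, B 0, C 3, D 2, E 2 → C.
Borda totals: A 18, B 16, C 23, D 17, E 16 → C.
The two rules agree on C.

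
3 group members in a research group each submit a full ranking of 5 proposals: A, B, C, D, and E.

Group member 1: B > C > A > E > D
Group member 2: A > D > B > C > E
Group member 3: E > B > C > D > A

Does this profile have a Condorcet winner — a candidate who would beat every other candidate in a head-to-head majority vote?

Head-to-head results (3 voters total):
A vs B: B wins 2–1.
A vs C: C wins 2–1.
A vs D: A wins 2–1.
A vs E: A wins 2–1.
B vs C: B wins 3–0.
B vs D: B wins 2–1.
B vs E: B wins 2–1.
C vs D: C wins 2–1.
C vs E: C wins 2–1.
D vs E: E wins 2–1.
B beats each rival — A (2–1), C (3–0), D (2–1), E (2–1) — so B is the Condorcet winner.

Yes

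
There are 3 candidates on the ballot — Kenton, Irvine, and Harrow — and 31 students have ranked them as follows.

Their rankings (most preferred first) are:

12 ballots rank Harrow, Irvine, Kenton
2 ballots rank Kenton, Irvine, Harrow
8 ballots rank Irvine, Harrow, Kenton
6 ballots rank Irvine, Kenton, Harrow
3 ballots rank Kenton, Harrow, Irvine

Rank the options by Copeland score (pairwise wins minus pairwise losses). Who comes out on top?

Irvine

Pairwise results:
  Kenton vs Irvine: Irvine wins 26–5.
  Kenton vs Harrow: Harrow wins 20–11.
  Irvine vs Harrow: Irvine wins 16–15.
Copeland scores (wins − losses):
  Kenton: 0 − 2 = -2
  Irvine: 2 − 0 = 2
  Harrow: 1 − 1 = 0
Irvine has the best Copeland score.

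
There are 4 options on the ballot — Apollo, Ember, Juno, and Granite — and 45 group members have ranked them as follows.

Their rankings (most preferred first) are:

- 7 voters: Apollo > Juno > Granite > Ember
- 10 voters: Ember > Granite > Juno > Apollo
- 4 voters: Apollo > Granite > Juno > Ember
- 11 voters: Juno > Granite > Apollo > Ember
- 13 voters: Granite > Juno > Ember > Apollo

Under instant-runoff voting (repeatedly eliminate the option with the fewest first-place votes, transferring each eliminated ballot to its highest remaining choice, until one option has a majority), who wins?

Round 1: Granite 13, Apollo 11, Juno 11, Ember 10. Ember has the fewest and is eliminated.
Round 2: Granite 23, Apollo 11, Juno 11. Granite has a majority.

Granite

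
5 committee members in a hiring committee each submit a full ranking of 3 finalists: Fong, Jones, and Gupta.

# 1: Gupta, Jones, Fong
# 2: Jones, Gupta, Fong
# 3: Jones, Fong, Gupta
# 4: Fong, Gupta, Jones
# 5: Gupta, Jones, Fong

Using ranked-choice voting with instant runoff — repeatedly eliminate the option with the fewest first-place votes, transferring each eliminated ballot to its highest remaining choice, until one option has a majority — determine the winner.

Round 1: Jones 2, Gupta 2, Fong 1. Fong has the fewest and is eliminated.
Round 2: Gupta 3, Jones 2. Gupta has a majority.

Gupta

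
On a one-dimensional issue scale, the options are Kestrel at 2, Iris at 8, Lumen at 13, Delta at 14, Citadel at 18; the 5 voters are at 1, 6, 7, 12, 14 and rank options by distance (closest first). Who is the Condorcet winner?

Iris

With single-peaked preferences on a line, the Condorcet winner is the candidate closest to the median voter.
The median voter (position 7) is closest to Iris at 8.
Check: Iris vs Delta — voters closer to Iris: 3 of 5.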